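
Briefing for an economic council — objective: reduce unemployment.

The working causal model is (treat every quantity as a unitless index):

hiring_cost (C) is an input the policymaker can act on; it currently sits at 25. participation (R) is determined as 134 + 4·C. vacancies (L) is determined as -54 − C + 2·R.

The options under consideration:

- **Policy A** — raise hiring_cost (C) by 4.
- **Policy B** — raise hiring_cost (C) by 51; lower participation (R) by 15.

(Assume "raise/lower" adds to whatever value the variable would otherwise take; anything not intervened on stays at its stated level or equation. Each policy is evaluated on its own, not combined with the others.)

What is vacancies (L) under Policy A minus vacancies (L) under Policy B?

-299

Policy A (C + 4):
  C = 25 + 4 = 29
  R = 134 + 4·29 = 250
  L = -54 − 29 + 2·250 = 417
Policy B (C + 51, R − 15):
  C = 25 + 51 = 76
  R = 134 + 4·76 (−15 from intervention) = 423
  L = -54 − 76 + 2·423 = 716
L: 417 − 716 = -299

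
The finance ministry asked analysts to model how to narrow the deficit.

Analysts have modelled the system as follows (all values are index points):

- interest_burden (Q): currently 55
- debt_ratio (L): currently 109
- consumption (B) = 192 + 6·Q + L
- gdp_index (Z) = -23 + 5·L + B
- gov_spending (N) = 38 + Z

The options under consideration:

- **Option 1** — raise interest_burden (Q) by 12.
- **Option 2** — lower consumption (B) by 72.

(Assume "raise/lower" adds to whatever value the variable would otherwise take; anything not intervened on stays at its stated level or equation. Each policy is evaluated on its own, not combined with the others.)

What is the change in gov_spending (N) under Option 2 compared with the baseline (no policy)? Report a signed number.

Baseline:
  Q = 55
  L = 109
  B = 192 + 6·55 + 109 = 631
  Z = -23 + 5·109 + 631 = 1153
  N = 38 + 1153 = 1191
Option 2 (B − 72):
  Q = 55
  L = 109
  B = 192 + 6·55 + 109 (−72 from intervention) = 559
  Z = -23 + 5·109 + 559 = 1081
  N = 38 + 1081 = 1119
Change in N: 1119 − 1191 = -72

-72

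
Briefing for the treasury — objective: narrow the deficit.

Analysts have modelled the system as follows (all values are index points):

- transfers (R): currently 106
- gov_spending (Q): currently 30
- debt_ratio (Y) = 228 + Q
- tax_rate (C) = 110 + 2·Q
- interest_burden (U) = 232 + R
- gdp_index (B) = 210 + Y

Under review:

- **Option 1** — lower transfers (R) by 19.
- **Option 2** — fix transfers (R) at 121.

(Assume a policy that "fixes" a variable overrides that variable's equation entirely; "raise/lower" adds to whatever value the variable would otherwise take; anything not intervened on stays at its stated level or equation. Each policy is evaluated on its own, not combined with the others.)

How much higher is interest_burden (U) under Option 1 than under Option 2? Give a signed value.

-34

Option 1 (R − 19):
  R = 106 − 19 = 87
  U = 232 + 87 = 319
Option 2 (R := 121):
  R = 121
  U = 232 + 121 = 353
U: 319 − 353 = -34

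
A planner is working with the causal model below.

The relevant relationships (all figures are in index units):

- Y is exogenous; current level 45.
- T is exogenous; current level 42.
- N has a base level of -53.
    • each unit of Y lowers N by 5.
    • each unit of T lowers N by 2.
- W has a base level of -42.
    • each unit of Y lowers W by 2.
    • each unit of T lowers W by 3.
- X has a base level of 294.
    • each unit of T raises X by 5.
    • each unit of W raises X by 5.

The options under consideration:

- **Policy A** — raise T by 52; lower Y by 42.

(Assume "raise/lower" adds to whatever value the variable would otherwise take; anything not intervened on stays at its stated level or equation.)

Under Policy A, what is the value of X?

-886

Policy A (T + 52, Y − 42):
  Y = 45 − 42 = 3
  T = 42 + 52 = 94
  W = -42 − 2·3 − 3·94 = -330
  X = 294 + 5·94 + 5·(-330) = -886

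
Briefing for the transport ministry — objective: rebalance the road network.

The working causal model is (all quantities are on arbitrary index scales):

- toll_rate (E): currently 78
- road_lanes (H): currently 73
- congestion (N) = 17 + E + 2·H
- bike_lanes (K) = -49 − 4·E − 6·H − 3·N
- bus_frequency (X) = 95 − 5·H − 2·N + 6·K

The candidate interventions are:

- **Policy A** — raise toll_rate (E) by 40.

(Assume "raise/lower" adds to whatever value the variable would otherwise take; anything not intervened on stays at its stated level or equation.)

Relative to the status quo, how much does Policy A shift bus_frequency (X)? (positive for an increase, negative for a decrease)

Baseline:
  E = 78
  H = 73
  N = 17 + 78 + 2·73 = 241
  K = -49 − 4·78 − 6·73 − 3·241 = -1522
  X = 95 − 5·73 − 2·241 + 6·(-1522) = -9884
Policy A (E + 40):
  E = 78 + 40 = 118
  H = 73
  N = 17 + 118 + 2·73 = 281
  K = -49 − 4·118 − 6·73 − 3·281 = -1802
  X = 95 − 5·73 − 2·281 + 6·(-1802) = -11644
Change in X: -11644 − (-9884) = -1760

-1760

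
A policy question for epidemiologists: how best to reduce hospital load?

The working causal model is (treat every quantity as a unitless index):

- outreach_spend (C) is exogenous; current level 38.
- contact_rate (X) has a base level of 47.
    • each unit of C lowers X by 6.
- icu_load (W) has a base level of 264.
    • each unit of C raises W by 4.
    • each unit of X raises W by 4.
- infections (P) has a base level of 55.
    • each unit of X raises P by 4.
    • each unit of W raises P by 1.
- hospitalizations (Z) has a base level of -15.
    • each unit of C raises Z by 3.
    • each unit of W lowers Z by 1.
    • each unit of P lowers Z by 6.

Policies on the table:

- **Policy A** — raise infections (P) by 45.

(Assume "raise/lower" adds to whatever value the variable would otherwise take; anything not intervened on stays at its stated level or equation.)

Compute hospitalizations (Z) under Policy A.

5999

Policy A (P + 45):
  C = 38
  X = 47 − 6·38 = -181
  W = 264 + 4·38 + 4·(-181) = -308
  P = 55 + 4·(-181) + (-308) (+45 from intervention) = -932
  Z = -15 + 3·38 − (-308) − 6·(-932) = 5999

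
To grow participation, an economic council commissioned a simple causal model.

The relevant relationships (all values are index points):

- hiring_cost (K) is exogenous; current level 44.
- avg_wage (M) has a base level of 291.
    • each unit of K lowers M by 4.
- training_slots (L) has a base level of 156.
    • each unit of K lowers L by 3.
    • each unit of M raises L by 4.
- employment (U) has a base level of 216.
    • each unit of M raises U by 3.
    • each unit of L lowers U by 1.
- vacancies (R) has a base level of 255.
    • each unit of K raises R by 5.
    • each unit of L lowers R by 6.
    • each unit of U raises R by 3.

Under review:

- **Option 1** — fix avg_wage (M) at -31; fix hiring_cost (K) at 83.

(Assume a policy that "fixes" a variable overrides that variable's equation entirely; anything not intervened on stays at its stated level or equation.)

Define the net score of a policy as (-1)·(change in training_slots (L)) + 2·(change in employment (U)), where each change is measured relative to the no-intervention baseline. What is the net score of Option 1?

1227

Baseline:
  K = 44
  M = 291 − 4·44 = 115
  L = 156 − 3·44 + 4·115 = 484
  U = 216 + 3·115 − 484 = 77
Option 1 (M := -31, K := 83):
  K = 83
  M = -31
  L = 156 − 3·83 + 4·(-31) = -217
  U = 216 + 3·(-31) − (-217) = 340
ΔL = -217 − 484 = -701; ΔU = 340 − 77 = 263
Score = (-1)·(-701) + 2·263 = 1227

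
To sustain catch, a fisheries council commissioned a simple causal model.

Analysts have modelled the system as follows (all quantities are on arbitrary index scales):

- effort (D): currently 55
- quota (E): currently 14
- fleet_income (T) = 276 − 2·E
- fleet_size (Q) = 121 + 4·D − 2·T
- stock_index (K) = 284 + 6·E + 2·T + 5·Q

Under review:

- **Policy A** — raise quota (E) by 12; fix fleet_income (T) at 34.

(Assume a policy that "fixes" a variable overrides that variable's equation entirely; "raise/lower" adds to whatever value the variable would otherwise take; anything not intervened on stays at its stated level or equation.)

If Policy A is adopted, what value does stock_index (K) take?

Policy A (E + 12, T := 34):
  D = 55
  E = 14 + 12 = 26
  T = 34
  Q = 121 + 4·55 − 2·34 = 273
  K = 284 + 6·26 + 2·34 + 5·273 = 1873

1873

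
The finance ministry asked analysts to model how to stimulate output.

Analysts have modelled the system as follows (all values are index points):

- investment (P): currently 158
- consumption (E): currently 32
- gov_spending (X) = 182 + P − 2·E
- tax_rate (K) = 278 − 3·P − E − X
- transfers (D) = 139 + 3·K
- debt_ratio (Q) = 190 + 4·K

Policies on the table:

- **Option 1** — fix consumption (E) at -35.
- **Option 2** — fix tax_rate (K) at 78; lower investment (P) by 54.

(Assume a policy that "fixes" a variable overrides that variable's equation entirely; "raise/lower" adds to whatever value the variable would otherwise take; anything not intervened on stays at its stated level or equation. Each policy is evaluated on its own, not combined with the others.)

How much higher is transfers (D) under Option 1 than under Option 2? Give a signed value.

-1947

Option 1 (E := -35):
  P = 158
  E = -35
  X = 182 + 158 − 2·(-35) = 410
  K = 278 − 3·158 − (-35) − 410 = -571
  D = 139 + 3·(-571) = -1574
Option 2 (K := 78, P − 54):
  P = 158 − 54 = 104
  E = 32
  X = 182 + 104 − 2·32 = 222
  K = 78
  D = 139 + 3·78 = 373
D: -1574 − 373 = -1947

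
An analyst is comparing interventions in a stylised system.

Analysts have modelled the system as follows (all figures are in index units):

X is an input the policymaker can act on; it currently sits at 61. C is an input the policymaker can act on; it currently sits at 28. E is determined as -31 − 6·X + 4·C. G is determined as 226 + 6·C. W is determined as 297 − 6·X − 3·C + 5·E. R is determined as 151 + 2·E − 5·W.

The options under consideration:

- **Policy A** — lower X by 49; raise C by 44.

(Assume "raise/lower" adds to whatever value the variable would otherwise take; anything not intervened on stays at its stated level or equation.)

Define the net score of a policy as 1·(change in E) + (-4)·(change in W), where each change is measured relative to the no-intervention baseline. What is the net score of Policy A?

Baseline:
  X = 61
  C = 28
  E = -31 − 6·61 + 4·28 = -285
  W = 297 − 6·61 − 3·28 + 5·(-285) = -1578
Policy A (X − 49, C + 44):
  X = 61 − 49 = 12
  C = 28 + 44 = 72
  E = -31 − 6·12 + 4·72 = 185
  W = 297 − 6·12 − 3·72 + 5·185 = 934
ΔE = 185 − (-285) = 470; ΔW = 934 − (-1578) = 2512
Score = 1·470 + (-4)·2512 = -9578

-9578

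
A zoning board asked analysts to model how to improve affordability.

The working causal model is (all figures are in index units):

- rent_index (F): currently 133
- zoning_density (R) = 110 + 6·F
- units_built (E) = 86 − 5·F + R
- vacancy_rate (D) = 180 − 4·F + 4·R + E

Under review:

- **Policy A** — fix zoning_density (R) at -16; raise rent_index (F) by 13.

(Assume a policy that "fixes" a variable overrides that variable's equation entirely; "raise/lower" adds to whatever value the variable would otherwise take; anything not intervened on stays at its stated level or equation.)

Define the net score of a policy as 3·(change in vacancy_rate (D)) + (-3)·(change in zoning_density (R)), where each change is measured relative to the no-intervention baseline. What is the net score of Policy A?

Baseline:
  F = 133
  R = 110 + 6·133 = 908
  E = 86 − 5·133 + 908 = 329
  D = 180 − 4·133 + 4·908 + 329 = 3609
Policy A (R := -16, F + 13):
  F = 133 + 13 = 146
  R = -16
  E = 86 − 5·146 + (-16) = -660
  D = 180 − 4·146 + 4·(-16) + (-660) = -1128
ΔD = -1128 − 3609 = -4737; ΔR = -16 − 908 = -924
Score = 3·(-4737) + (-3)·(-924) = -11439

-11439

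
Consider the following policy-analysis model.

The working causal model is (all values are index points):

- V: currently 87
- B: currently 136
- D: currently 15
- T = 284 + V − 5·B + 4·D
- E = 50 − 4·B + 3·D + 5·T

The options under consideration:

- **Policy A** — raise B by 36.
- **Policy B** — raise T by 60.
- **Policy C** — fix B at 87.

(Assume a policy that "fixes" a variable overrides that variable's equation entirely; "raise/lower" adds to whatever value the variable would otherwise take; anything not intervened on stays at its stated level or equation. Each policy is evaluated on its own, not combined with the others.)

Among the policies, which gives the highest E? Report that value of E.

Policy A (B + 36):
  V = 87
  B = 136 + 36 = 172
  D = 15
  T = 284 + 87 − 5·172 + 4·15 = -429
  E = 50 − 4·172 + 3·15 + 5·(-429) = -2738
Policy B (T + 60):
  V = 87
  B = 136
  D = 15
  T = 284 + 87 − 5·136 + 4·15 (+60 from intervention) = -189
  E = 50 − 4·136 + 3·15 + 5·(-189) = -1394
Policy C (B := 87):
  V = 87
  B = 87
  D = 15
  T = 284 + 87 − 5·87 + 4·15 = -4
  E = 50 − 4·87 + 3·15 + 5·(-4) = -273
Comparing — Policy A: E=-2738, Policy B: E=-1394, Policy C: E=-273. Highest is -273 (Policy C).

-273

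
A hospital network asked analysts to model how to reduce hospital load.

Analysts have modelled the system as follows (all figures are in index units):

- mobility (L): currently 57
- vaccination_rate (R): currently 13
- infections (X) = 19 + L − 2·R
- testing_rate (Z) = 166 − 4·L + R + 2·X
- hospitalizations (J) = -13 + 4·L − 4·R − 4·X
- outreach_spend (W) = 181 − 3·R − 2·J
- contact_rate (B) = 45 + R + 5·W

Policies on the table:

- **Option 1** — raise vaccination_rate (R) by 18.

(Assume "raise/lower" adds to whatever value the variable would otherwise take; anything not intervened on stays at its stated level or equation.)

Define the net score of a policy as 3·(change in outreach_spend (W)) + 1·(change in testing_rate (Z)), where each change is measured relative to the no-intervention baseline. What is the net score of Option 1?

-648

Baseline:
  L = 57
  R = 13
  X = 19 + 57 − 2·13 = 50
  Z = 166 − 4·57 + 13 + 2·50 = 51
  J = -13 + 4·57 − 4·13 − 4·50 = -37
  W = 181 − 3·13 − 2·(-37) = 216
Option 1 (R + 18):
  L = 57
  R = 13 + 18 = 31
  X = 19 + 57 − 2·31 = 14
  Z = 166 − 4·57 + 31 + 2·14 = -3
  J = -13 + 4·57 − 4·31 − 4·14 = 35
  W = 181 − 3·31 − 2·35 = 18
ΔW = 18 − 216 = -198; ΔZ = -3 − 51 = -54
Score = 3·(-198) + 1·(-54) = -648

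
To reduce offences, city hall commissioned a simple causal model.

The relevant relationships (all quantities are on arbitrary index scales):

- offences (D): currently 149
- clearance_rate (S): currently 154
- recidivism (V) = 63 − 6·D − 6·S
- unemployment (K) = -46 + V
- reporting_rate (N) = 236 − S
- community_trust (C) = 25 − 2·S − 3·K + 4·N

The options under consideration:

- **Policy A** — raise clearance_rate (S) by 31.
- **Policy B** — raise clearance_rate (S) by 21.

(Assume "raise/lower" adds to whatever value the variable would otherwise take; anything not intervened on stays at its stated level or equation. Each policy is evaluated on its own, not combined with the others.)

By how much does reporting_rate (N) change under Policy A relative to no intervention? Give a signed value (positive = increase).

-31

Baseline:
  S = 154
  N = 236 − 154 = 82
Policy A (S + 31):
  S = 154 + 31 = 185
  N = 236 − 185 = 51
Change in N: 51 − 82 = -31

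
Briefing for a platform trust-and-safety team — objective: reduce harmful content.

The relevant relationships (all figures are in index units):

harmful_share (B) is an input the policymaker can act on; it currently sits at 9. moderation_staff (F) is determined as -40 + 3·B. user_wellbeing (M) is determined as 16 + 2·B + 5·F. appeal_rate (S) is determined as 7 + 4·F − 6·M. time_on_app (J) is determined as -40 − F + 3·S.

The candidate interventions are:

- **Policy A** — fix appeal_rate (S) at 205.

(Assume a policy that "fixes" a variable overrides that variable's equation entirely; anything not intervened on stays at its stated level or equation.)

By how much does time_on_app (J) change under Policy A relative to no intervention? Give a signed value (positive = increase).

192

Baseline:
  B = 9
  F = -40 + 3·9 = -13
  M = 16 + 2·9 + 5·(-13) = -31
  S = 7 + 4·(-13) − 6·(-31) = 141
  J = -40 − (-13) + 3·141 = 396
Policy A (S := 205):
  B = 9
  F = -40 + 3·9 = -13
  M = 16 + 2·9 + 5·(-13) = -31
  S = 205
  J = -40 − (-13) + 3·205 = 588
Change in J: 588 − 396 = 192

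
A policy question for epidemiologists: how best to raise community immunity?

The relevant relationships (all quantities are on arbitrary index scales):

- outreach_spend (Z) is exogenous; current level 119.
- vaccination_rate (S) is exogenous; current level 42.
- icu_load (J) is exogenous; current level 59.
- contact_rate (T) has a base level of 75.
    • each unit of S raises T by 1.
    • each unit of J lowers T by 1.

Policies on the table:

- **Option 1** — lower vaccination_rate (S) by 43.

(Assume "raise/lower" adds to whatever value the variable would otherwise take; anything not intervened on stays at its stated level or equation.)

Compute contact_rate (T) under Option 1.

Option 1 (S − 43):
  S = 42 − 43 = -1
  J = 59
  T = 75 + (-1) − 59 = 15

15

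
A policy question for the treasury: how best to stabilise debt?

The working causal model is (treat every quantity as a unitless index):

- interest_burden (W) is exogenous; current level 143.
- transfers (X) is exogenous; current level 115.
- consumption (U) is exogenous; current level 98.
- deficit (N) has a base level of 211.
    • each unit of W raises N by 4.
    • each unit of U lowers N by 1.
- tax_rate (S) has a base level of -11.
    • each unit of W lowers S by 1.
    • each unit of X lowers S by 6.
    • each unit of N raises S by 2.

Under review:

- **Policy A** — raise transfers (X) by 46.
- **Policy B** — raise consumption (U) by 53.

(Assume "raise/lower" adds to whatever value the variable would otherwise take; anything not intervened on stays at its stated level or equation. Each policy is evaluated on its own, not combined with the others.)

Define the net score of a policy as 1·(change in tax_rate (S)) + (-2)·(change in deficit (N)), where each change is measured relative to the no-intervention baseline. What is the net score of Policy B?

0

Baseline:
  W = 143
  X = 115
  U = 98
  N = 211 + 4·143 − 98 = 685
  S = -11 − 143 − 6·115 + 2·685 = 526
Policy B (U + 53):
  W = 143
  X = 115
  U = 98 + 53 = 151
  N = 211 + 4·143 − 151 = 632
  S = -11 − 143 − 6·115 + 2·632 = 420
ΔS = 420 − 526 = -106; ΔN = 632 − 685 = -53
Score = 1·(-106) + (-2)·(-53) = 0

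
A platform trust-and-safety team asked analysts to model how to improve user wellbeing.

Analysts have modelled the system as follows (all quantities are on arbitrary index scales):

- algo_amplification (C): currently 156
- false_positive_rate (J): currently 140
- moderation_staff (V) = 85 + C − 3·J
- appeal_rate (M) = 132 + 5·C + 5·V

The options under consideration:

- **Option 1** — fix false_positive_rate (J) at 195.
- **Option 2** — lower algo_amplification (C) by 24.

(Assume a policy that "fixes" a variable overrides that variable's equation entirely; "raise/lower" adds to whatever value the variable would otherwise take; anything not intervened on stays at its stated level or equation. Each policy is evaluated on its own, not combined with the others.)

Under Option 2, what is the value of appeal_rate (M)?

Option 2 (C − 24):
  C = 156 − 24 = 132
  J = 140
  V = 85 + 132 − 3·140 = -203
  M = 132 + 5·132 + 5·(-203) = -223

-223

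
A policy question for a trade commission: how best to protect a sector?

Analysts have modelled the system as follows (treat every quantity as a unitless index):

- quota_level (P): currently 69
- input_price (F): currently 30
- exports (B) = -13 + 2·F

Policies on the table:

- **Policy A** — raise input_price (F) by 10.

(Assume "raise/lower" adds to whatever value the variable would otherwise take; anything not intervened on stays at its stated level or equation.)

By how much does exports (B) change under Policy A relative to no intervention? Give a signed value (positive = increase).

Baseline:
  F = 30
  B = -13 + 2·30 = 47
Policy A (F + 10):
  F = 30 + 10 = 40
  B = -13 + 2·40 = 67
Change in B: 67 − 47 = 20

20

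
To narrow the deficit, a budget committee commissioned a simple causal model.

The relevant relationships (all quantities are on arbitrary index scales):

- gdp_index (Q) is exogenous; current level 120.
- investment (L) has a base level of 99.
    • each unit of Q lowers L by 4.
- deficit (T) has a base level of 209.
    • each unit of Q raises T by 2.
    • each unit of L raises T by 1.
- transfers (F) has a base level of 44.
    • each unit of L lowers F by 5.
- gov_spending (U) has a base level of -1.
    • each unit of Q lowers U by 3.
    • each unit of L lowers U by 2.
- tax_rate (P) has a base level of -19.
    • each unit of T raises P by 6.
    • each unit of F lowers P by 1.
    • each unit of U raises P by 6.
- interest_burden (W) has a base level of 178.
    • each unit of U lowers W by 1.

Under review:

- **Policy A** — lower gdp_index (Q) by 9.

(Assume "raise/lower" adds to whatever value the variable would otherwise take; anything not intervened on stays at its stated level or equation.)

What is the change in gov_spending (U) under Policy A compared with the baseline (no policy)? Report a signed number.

Baseline:
  Q = 120
  L = 99 − 4·120 = -381
  U = -1 − 3·120 − 2·(-381) = 401
Policy A (Q − 9):
  Q = 120 − 9 = 111
  L = 99 − 4·111 = -345
  U = -1 − 3·111 − 2·(-345) = 356
Change in U: 356 − 401 = -45

-45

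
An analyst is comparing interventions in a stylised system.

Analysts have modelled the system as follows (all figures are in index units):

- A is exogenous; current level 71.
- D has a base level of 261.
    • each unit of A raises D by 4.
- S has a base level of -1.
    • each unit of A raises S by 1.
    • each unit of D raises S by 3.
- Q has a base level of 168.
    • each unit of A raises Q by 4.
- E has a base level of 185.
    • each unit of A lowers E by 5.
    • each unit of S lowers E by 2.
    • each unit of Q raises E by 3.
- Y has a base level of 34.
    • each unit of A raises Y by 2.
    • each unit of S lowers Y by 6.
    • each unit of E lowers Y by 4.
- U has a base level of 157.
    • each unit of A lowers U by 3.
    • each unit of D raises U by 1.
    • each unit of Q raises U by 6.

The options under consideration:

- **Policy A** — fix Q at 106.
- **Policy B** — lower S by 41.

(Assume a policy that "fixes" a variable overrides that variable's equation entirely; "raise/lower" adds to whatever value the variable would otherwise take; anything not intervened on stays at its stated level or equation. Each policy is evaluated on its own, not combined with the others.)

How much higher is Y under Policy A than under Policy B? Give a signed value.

4234

Policy A (Q := 106):
  A = 71
  D = 261 + 4·71 = 545
  S = -1 + 71 + 3·545 = 1705
  Q = 106
  E = 185 − 5·71 − 2·1705 + 3·106 = -3262
  Y = 34 + 2·71 − 6·1705 − 4·(-3262) = 2994
Policy B (S − 41):
  A = 71
  D = 261 + 4·71 = 545
  S = -1 + 71 + 3·545 (−41 from intervention) = 1664
  Q = 168 + 4·71 = 452
  E = 185 − 5·71 − 2·1664 + 3·452 = -2142
  Y = 34 + 2·71 − 6·1664 − 4·(-2142) = -1240
Y: 2994 − (-1240) = 4234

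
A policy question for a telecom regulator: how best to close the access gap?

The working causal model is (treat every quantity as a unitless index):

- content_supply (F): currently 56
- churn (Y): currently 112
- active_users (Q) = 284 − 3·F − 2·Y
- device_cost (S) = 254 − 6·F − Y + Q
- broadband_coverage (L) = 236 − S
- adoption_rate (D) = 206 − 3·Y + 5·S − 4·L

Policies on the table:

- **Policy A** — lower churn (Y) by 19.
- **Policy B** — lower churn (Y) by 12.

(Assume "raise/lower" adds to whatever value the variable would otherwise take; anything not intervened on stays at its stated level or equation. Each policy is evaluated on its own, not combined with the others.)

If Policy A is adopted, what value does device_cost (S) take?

Policy A (Y − 19):
  F = 56
  Y = 112 − 19 = 93
  Q = 284 − 3·56 − 2·93 = -70
  S = 254 − 6·56 − 93 + (-70) = -245

-245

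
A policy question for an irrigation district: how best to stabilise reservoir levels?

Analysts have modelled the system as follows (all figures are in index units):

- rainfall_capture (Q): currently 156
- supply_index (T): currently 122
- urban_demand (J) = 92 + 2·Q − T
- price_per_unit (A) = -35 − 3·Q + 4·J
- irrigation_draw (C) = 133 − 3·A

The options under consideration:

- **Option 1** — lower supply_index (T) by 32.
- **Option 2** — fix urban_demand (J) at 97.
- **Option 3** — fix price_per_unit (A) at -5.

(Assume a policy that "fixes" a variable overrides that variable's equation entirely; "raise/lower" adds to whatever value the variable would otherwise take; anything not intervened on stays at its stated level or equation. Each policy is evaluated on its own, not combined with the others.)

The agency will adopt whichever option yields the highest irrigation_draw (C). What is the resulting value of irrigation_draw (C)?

478

Option 1 (T − 32):
  Q = 156
  T = 122 − 32 = 90
  J = 92 + 2·156 − 90 = 314
  A = -35 − 3·156 + 4·314 = 753
  C = 133 − 3·753 = -2126
Option 2 (J := 97):
  Q = 156
  T = 122
  J = 97
  A = -35 − 3·156 + 4·97 = -115
  C = 133 − 3·(-115) = 478
Option 3 (A := -5):
  Q = 156
  T = 122
  J = 92 + 2·156 − 122 = 282
  A = -5
  C = 133 − 3·(-5) = 148
Comparing — Option 1: C=-2126, Option 2: C=478, Option 3: C=148. Highest is 478 (Option 2).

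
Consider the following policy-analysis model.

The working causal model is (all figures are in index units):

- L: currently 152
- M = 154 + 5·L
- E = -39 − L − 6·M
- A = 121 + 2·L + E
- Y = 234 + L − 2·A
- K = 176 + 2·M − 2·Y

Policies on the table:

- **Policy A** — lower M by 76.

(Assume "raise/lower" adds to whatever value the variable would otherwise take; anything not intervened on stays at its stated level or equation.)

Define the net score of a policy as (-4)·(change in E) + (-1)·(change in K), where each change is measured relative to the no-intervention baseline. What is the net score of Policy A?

Baseline:
  L = 152
  M = 154 + 5·152 = 914
  E = -39 − 152 − 6·914 = -5675
  A = 121 + 2·152 + (-5675) = -5250
  Y = 234 + 152 − 2·(-5250) = 10886
  K = 176 + 2·914 − 2·10886 = -19768
Policy A (M − 76):
  L = 152
  M = 154 + 5·152 (−76 from intervention) = 838
  E = -39 − 152 − 6·838 = -5219
  A = 121 + 2·152 + (-5219) = -4794
  Y = 234 + 152 − 2·(-4794) = 9974
  K = 176 + 2·838 − 2·9974 = -18096
ΔE = -5219 − (-5675) = 456; ΔK = -18096 − (-19768) = 1672
Score = (-4)·456 + (-1)·1672 = -3496

-3496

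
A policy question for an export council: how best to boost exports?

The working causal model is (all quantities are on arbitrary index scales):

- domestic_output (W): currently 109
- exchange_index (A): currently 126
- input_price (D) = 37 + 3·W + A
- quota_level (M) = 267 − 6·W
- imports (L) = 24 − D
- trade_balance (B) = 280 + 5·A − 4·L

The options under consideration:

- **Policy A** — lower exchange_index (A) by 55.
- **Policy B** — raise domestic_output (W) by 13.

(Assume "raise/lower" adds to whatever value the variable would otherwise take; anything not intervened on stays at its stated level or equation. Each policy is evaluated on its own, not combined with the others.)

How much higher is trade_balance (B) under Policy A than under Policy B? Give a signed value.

-651

Policy A (A − 55):
  W = 109
  A = 126 − 55 = 71
  D = 37 + 3·109 + 71 = 435
  L = 24 − 435 = -411
  B = 280 + 5·71 − 4·(-411) = 2279
Policy B (W + 13):
  W = 109 + 13 = 122
  A = 126
  D = 37 + 3·122 + 126 = 529
  L = 24 − 529 = -505
  B = 280 + 5·126 − 4·(-505) = 2930
B: 2279 − 2930 = -651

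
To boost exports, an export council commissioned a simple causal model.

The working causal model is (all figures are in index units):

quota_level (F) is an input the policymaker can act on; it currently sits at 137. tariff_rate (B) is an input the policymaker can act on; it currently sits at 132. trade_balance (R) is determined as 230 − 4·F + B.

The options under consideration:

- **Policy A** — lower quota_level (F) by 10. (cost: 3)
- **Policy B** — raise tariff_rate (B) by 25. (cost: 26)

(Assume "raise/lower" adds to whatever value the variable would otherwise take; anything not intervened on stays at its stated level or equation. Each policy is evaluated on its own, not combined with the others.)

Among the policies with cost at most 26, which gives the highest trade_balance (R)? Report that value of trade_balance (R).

-146

Policy A (F − 10):
  F = 137 − 10 = 127
  B = 132
  R = 230 − 4·127 + 132 = -146
Policy B (B + 25):
  F = 137
  B = 132 + 25 = 157
  R = 230 − 4·137 + 157 = -161
Comparing — Policy A: R=-146, Policy B: R=-161. Highest is -146 (Policy A).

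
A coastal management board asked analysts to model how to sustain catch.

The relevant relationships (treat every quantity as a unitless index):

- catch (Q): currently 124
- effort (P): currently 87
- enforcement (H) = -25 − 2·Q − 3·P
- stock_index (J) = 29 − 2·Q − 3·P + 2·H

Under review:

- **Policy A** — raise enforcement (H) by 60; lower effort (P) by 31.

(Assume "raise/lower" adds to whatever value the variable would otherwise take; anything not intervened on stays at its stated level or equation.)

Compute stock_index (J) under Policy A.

-1149

Policy A (H + 60, P − 31):
  Q = 124
  P = 87 − 31 = 56
  H = -25 − 2·124 − 3·56 (+60 from intervention) = -381
  J = 29 − 2·124 − 3·56 + 2·(-381) = -1149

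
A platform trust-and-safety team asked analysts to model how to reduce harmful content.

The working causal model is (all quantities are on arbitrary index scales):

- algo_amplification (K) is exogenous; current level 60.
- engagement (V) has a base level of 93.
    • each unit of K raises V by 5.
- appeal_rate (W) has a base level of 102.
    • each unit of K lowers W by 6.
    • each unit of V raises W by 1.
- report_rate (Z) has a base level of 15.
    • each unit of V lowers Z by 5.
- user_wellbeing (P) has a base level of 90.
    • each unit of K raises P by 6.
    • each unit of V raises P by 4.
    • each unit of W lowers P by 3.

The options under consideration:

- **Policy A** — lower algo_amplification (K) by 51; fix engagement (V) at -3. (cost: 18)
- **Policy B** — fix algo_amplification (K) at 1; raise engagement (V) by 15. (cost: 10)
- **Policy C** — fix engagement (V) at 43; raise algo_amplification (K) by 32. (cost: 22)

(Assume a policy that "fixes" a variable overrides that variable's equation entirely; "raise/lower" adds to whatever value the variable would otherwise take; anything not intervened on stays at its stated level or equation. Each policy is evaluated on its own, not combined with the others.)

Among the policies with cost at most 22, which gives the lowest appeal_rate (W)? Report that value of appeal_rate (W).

-407

Policy A (K − 51, V := -3):
  K = 60 − 51 = 9
  V = -3
  W = 102 − 6·9 + (-3) = 45
Policy B (K := 1, V + 15):
  K = 1
  V = 93 + 5·1 (+15 from intervention) = 113
  W = 102 − 6·1 + 113 = 209
Policy C (V := 43, K + 32):
  K = 60 + 32 = 92
  V = 43
  W = 102 − 6·92 + 43 = -407
Comparing — Policy A: W=45, Policy B: W=209, Policy C: W=-407. Lowest is -407 (Policy C).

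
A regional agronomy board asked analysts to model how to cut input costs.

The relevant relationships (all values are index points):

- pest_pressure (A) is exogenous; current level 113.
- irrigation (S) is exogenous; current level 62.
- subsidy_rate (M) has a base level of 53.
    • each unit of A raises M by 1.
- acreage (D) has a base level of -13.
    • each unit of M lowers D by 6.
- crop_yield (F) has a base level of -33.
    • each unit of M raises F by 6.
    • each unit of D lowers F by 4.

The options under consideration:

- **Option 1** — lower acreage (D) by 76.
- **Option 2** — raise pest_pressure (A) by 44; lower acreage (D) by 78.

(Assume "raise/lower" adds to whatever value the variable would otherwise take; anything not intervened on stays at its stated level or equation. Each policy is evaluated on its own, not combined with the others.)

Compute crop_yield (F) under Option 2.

Option 2 (A + 44, D − 78):
  A = 113 + 44 = 157
  M = 53 + 157 = 210
  D = -13 − 6·210 (−78 from intervention) = -1351
  F = -33 + 6·210 − 4·(-1351) = 6631

6631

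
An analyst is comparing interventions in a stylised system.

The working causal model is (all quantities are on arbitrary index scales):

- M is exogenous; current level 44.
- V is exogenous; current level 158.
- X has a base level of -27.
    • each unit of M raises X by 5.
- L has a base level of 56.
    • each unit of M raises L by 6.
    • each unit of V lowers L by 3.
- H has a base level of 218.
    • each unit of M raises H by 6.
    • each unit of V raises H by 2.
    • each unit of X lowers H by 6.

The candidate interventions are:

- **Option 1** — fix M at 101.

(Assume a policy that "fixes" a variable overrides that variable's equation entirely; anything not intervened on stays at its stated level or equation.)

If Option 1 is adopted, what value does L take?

188

Option 1 (M := 101):
  M = 101
  V = 158
  L = 56 + 6·101 − 3·158 = 188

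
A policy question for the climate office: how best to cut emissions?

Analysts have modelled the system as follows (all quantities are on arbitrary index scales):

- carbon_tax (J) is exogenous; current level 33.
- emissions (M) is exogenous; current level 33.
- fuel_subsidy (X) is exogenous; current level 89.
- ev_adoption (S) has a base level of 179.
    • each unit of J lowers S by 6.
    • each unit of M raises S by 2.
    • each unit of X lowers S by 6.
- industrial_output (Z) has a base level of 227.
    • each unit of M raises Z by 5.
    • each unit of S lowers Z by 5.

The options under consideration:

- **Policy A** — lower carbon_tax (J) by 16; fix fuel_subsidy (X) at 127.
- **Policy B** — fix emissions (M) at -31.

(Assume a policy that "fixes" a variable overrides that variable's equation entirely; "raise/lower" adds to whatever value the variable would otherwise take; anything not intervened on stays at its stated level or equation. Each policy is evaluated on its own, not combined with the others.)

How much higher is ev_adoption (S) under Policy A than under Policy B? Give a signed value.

-4

Policy A (J − 16, X := 127):
  J = 33 − 16 = 17
  M = 33
  X = 127
  S = 179 − 6·17 + 2·33 − 6·127 = -619
Policy B (M := -31):
  J = 33
  M = -31
  X = 89
  S = 179 − 6·33 + 2·(-31) − 6·89 = -615
S: -619 − (-615) = -4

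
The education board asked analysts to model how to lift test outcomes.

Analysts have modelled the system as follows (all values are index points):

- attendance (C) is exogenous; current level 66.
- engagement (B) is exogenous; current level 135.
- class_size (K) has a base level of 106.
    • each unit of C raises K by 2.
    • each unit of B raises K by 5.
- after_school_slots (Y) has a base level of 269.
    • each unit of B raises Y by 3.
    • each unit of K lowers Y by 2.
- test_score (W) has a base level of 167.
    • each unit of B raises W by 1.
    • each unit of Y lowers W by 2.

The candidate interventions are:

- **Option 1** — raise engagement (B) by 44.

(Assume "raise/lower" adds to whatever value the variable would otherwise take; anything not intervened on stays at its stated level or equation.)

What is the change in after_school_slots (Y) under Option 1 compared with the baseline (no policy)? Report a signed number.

Baseline:
  C = 66
  B = 135
  K = 106 + 2·66 + 5·135 = 913
  Y = 269 + 3·135 − 2·913 = -1152
Option 1 (B + 44):
  C = 66
  B = 135 + 44 = 179
  K = 106 + 2·66 + 5·179 = 1133
  Y = 269 + 3·179 − 2·1133 = -1460
Change in Y: -1460 − (-1152) = -308

-308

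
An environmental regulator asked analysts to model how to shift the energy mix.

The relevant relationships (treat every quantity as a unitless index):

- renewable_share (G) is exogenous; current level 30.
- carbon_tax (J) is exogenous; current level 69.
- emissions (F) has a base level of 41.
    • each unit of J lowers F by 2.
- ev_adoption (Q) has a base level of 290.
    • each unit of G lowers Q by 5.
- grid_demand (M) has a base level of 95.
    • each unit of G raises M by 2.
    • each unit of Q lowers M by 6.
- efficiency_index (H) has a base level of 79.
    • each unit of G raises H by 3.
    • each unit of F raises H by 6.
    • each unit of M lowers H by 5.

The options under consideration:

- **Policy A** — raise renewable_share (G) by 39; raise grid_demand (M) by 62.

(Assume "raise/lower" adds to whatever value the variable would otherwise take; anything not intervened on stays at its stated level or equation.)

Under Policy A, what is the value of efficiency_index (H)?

Policy A (G + 39, M + 62):
  G = 30 + 39 = 69
  J = 69
  F = 41 − 2·69 = -97
  Q = 290 − 5·69 = -55
  M = 95 + 2·69 − 6·(-55) (+62 from intervention) = 625
  H = 79 + 3·69 + 6·(-97) − 5·625 = -3421

-3421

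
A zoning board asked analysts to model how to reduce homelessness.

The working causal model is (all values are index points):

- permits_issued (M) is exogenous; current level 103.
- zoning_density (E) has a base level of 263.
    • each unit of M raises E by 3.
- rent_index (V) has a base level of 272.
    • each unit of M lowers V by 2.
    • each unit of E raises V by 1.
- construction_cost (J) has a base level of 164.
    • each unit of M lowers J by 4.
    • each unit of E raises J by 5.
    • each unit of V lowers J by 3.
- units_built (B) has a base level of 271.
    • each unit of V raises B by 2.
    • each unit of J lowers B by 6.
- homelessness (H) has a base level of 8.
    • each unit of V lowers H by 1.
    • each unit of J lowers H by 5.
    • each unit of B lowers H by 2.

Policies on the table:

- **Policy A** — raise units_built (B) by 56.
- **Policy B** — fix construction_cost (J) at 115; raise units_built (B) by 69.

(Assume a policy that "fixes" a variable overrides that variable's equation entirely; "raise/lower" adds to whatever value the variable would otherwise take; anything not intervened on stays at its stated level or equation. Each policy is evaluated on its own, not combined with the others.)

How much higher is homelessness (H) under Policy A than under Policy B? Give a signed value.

Policy A (B + 56):
  M = 103
  E = 263 + 3·103 = 572
  V = 272 − 2·103 + 572 = 638
  J = 164 − 4·103 + 5·572 − 3·638 = 698
  B = 271 + 2·638 − 6·698 (+56 from intervention) = -2585
  H = 8 − 638 − 5·698 − 2·(-2585) = 1050
Policy B (J := 115, B + 69):
  M = 103
  E = 263 + 3·103 = 572
  V = 272 − 2·103 + 572 = 638
  J = 115
  B = 271 + 2·638 − 6·115 (+69 from intervention) = 926
  H = 8 − 638 − 5·115 − 2·926 = -3057
H: 1050 − (-3057) = 4107

4107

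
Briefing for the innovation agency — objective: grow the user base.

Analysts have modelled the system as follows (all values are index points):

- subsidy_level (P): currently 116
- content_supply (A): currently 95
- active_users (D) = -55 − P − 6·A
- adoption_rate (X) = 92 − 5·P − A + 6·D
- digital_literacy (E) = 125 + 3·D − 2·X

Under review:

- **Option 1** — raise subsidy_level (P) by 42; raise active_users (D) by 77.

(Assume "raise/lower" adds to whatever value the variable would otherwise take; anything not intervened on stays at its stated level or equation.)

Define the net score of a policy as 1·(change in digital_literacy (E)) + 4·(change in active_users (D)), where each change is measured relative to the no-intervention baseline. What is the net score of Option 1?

245

Baseline:
  P = 116
  A = 95
  D = -55 − 116 − 6·95 = -741
  X = 92 − 5·116 − 95 + 6·(-741) = -5029
  E = 125 + 3·(-741) − 2·(-5029) = 7960
Option 1 (P + 42, D + 77):
  P = 116 + 42 = 158
  A = 95
  D = -55 − 158 − 6·95 (+77 from intervention) = -706
  X = 92 − 5·158 − 95 + 6·(-706) = -5029
  E = 125 + 3·(-706) − 2·(-5029) = 8065
ΔE = 8065 − 7960 = 105; ΔD = -706 − (-741) = 35
Score = 1·105 + 4·35 = 245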